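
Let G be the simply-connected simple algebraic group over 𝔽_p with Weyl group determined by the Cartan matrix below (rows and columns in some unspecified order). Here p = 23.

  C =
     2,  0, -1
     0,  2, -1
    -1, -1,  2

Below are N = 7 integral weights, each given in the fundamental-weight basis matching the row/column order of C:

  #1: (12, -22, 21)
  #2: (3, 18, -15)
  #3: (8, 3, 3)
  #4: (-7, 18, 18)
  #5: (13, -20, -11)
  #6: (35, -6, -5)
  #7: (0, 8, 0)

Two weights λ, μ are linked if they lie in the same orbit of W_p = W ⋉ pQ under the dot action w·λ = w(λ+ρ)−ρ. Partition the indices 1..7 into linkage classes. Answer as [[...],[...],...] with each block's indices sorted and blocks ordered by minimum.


Cartan matrix: type A_3 (|W|=24); un-permuting the 3 rows.

Alcove-folded reps (p=23, 7 weights, presented ϖ-order):

  [1] (1, 9, 1) · [2] (10, 5, 4) · [3] (9, 4, 4) · [4] (9, 4, 4) · [5] (9, 4, 4) · [6] (10, 5, 4) · [7] (1, 9, 1)

3 distinct reps among the 7 weights ⇒ 3 W_23-linkage classes:

[[1, 7], [2, 6], [3, 4, 5]]


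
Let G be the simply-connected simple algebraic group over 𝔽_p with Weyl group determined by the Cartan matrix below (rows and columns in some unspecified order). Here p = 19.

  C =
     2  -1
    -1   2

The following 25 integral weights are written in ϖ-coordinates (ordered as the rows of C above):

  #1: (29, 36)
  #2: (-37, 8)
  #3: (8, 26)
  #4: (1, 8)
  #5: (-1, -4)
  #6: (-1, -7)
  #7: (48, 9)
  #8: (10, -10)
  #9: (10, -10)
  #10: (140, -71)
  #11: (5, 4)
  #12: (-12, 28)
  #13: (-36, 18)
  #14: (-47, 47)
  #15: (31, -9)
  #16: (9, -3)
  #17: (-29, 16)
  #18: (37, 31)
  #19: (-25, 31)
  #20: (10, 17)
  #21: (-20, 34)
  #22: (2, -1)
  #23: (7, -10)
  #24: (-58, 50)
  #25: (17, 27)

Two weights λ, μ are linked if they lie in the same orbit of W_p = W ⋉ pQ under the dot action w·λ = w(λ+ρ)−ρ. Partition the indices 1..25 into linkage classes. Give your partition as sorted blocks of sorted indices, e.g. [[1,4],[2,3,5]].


Dynkin diagram of C (from the 2 off-diagonal −1 entries): A_2.

λ_j+ρ reflected into Ā_19 (⟨·,θ^∨⟩≤19); 2-tuples as given:

    1: (1, 8)
    2: (8, 2)
    3: (8, 2)
    4: (2, 9)
    5: (3, 0)
    6: (6, 0)
    7: (8, 2)
    8: (2, 9)
    9: (2, 9)
    10: (6, 5)
    11: (6, 5)
    12: (1, 8)
    13: (3, 0)
    14: (2, 9)
    15: (6, 5)
    16: (8, 2)
    17: (8, 2)
    18: (6, 0)
    19: (6, 5)
    20: (1, 8)
    21: (3, 0)
    22: (3, 0)
    23: (1, 8)
    24: (6, 0)
    25: (1, 8)

The 25 indices split into 6 linkage classes (same alcove rep ⇔ same W_19-dot-orbit):

[[1, 12, 20, 23, 25], [2, 3, 7, 16, 17], [4, 8, 9, 14], [5, 13, 21, 22], [6, 18, 24], [10, 11, 15, 19]]


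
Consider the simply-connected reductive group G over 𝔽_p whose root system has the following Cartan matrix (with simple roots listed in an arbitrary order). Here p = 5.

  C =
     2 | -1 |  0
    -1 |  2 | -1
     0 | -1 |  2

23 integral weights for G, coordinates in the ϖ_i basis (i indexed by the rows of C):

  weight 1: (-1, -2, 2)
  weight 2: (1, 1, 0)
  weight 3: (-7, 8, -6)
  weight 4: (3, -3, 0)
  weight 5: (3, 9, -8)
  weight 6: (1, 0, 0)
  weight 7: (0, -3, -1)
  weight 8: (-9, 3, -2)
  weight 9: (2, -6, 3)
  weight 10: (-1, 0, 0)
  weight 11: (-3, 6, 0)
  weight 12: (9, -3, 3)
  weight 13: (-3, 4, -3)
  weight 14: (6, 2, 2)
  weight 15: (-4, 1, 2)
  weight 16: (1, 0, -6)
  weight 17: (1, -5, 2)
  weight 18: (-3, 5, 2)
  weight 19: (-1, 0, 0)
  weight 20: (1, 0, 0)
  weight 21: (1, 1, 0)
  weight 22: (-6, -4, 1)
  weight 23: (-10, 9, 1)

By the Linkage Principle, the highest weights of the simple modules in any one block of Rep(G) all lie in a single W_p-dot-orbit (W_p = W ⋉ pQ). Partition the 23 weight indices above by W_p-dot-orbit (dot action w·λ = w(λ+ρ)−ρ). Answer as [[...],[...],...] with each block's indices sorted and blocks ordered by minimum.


Dynkin diagram of C (from the 4 off-diagonal −1 entries): A_3.

Each λ_j+ρ reduced to Ā_5; 3-tuples below use C's row order:

  1: (1, 0, 2)
  2: (2, 2, 1)
  3: (0, 1, 1)
  4: (2, 1, 1)
  5: (1, 2, 2)
  6: (2, 1, 1)
  7: (0, 1, 1)
  8: (0, 1, 1)
  9: (2, 2, 1)
  10: (0, 1, 1)
  11: (1, 2, 2)
  12: (2, 1, 2)
  13: (2, 1, 2)
  14: (2, 1, 2)
  15: (2, 1, 2)
  16: (2, 2, 1)
  17: (2, 1, 1)
  18: (2, 1, 1)
  19: (0, 1, 1)
  20: (2, 1, 1)
  21: (2, 2, 1)
  22: (1, 0, 2)
  23: (2, 2, 1)

The 23 indices split into 6 linkage classes (same alcove rep ⇔ same W_5-dot-orbit):

[[1, 22], [2, 9, 16, 21, 23], [3, 7, 8, 10, 19], [4, 6, 17, 18, 20], [5, 11], [12, 13, 14, 15]]


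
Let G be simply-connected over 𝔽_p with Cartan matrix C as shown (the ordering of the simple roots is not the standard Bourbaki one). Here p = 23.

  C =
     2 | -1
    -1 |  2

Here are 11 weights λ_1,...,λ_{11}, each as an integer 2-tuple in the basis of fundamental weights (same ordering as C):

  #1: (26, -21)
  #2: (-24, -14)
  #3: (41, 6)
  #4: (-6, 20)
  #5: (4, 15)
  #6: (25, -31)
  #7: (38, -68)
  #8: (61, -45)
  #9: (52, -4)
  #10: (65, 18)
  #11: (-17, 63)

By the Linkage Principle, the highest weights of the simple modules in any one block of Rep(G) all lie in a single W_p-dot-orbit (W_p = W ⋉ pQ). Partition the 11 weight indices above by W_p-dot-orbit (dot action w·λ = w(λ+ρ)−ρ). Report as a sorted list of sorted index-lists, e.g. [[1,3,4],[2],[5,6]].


A_2 Cartan matrix, 2 simple roots permuted; ρ=(1,1).

Each λ_j+ρ reduced to Ā_23; 2-tuples below use C's row order:

  [1] (3, 16)
  [2] (0, 10)
  [3] (3, 16)
  [4] (5, 16)
  [5] (5, 16)
  [6] (3, 16)
  [7] (5, 16)
  [8] (5, 16)
  [9] (3, 16)
  [10] (3, 16)
  [11] (5, 16)

Partition of {1..11} into 3 W_23-dot-orbits:

[[1, 3, 6, 9, 10], [2], [4, 5, 7, 8, 11]]


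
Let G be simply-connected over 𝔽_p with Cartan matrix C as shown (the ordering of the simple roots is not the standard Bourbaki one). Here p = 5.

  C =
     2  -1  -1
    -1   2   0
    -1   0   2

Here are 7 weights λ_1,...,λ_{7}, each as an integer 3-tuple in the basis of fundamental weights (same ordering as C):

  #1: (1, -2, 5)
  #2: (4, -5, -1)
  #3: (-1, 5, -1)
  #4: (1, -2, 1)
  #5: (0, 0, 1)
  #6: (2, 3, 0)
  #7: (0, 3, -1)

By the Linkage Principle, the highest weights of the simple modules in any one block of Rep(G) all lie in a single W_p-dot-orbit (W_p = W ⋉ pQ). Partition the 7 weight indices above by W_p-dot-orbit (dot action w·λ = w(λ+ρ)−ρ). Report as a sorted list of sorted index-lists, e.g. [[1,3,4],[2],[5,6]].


Dynkin diagram of C (from the 4 off-diagonal −1 entries): A_3.

W_5-reps of the 7 weights in Ā_5 (same 3-coord order as C):

  1: (1, 1, 2)
  2: (1, 4, 0)
  3: (1, 4, 0)
  4: (1, 1, 2)
  5: (1, 1, 2)
  6: (1, 1, 2)
  7: (1, 4, 0)

2 distinct reps among the 7 weights ⇒ 2 W_5-linkage classes:

[[1, 4, 5, 6], [2, 3, 7]]


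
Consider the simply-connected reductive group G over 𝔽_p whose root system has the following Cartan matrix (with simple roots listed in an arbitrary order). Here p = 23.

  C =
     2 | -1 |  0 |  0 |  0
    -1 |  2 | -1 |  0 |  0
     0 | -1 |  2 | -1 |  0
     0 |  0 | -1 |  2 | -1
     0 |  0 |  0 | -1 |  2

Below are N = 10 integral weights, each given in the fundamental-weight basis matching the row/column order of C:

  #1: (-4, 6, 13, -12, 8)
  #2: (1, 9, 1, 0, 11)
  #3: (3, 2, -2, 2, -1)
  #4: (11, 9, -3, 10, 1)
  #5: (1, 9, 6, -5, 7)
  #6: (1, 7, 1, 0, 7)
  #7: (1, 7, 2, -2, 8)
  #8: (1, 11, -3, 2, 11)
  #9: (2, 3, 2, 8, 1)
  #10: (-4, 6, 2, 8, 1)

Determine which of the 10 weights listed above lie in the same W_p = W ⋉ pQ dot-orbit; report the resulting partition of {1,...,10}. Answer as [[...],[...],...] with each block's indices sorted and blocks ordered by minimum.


C ↔ A_5 under row/col permutation; |W(A_5)| = 720.

λ_j+ρ reflected into Ā_23 (⟨·,θ^∨⟩≤23); 5-tuples as given:

  [1] (3, 4, 3, 9, 2) · [2] (2, 8, 2, 1, 8) · [3] (4, 2, 1, 2, 0) · [4] (2, 8, 2, 1, 8) · [5] (2, 10, 3, 4, 4) · [6] (2, 8, 2, 1, 8) · [7] (2, 8, 2, 1, 8) · [8] (2, 8, 2, 1, 8) · [9] (3, 4, 3, 9, 2) · [10] (3, 4, 3, 9, 2)

These 10 weights hit 4 W_23-dot-orbits; sizes (3, 5, 1, 1):

[[1, 9, 10], [2, 4, 6, 7, 8], [3], [5]]


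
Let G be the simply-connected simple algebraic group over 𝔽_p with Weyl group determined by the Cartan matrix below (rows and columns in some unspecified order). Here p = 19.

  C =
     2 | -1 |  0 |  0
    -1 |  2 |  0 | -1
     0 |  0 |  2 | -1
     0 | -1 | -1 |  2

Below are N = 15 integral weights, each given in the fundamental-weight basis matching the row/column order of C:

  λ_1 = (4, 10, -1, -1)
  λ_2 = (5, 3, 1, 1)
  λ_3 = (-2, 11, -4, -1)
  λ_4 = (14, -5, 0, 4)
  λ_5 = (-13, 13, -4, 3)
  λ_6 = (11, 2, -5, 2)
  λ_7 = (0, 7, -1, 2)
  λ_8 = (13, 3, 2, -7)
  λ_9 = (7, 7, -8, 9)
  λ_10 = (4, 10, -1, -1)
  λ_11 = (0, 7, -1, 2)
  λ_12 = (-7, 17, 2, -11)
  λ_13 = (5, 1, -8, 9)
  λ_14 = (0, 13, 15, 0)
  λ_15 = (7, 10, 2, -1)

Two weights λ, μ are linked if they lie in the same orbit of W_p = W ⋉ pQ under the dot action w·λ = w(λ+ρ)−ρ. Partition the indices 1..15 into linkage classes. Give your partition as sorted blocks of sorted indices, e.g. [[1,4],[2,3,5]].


Cartan matrix: type A_4 (|W|=120); un-permuting the 4 rows.

Folding the 15 weights λ_j+ρ into Ā_19 (reps in the given 4-coord order):

  [1] (5, 11, 0, 0);  [2] (6, 4, 2, 2);  [3] (1, 8, 0, 3);  [4] (11, 4, 1, 1);  [5] (12, 2, 3, 1);  [6] (12, 2, 3, 1);  [7] (1, 8, 0, 3);  [8] (12, 2, 3, 1);  [9] (1, 8, 0, 3);  [10] (5, 11, 0, 0);  [11] (1, 8, 0, 3);  [12] (6, 2, 7, 3);  [13] (6, 2, 7, 3);  [14] (12, 2, 3, 1);  [15] (5, 11, 0, 0)

These 15 weights hit 6 W_19-dot-orbits; sizes (3, 1, 4, 1, 4, 2):

[[1, 10, 15], [2], [3, 7, 9, 11], [4], [5, 6, 8, 14], [12, 13]]


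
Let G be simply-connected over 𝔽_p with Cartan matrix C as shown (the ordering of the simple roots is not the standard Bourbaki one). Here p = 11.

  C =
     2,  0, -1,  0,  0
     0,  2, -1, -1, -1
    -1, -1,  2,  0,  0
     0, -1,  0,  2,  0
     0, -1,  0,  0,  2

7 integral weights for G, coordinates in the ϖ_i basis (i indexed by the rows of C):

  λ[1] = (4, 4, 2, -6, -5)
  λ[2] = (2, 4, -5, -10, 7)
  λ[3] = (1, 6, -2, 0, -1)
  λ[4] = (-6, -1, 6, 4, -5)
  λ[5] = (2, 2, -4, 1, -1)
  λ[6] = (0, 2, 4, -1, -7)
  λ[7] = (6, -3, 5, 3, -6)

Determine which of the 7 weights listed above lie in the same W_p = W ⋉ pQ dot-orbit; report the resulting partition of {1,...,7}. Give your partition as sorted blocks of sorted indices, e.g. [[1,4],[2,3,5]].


Cartan matrix: type D_5 (|W|=1920); un-permuting the 5 rows.

Alcove-folded reps (p=11, 7 weights, presented ϖ-order):

  λ_1+ρ ↦ (3, 2, 1, 1, 0) · λ_2+ρ ↦ (3, 2, 1, 1, 0) · λ_3+ρ ↦ (3, 2, 1, 1, 0) · λ_4+ρ ↦ (3, 2, 1, 1, 0) · λ_5+ρ ↦ (0, 0, 3, 2, 0) · λ_6+ρ ↦ (1, 0, 2, 3, 3) · λ_7+ρ ↦ (3, 2, 1, 1, 0)

Grouping the 7 weights by Ā_11-representative: 3 linkage classes.

[[1, 2, 3, 4, 7], [5], [6]]


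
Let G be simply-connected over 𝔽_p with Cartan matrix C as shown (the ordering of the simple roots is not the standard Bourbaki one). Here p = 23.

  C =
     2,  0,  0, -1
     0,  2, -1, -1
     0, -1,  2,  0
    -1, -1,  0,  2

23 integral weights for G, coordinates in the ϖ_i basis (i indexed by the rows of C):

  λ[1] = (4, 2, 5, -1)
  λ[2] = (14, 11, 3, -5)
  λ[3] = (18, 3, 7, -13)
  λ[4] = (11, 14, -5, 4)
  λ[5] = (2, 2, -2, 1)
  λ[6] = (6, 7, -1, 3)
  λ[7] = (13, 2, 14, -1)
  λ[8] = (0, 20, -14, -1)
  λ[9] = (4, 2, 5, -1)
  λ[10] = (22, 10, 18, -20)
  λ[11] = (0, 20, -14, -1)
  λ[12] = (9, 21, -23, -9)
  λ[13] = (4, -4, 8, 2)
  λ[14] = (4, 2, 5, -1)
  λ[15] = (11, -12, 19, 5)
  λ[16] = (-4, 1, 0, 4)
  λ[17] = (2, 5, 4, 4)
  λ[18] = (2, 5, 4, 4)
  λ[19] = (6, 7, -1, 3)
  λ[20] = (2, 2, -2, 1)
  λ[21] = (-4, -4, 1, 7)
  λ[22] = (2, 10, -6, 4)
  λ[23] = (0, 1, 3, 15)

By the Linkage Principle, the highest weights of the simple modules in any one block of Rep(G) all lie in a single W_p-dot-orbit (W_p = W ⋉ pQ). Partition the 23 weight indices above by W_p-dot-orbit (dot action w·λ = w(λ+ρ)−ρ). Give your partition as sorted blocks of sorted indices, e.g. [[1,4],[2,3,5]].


Type A_4, rank 4, |W|=120; reorder rows/cols to standard.

λ_j+ρ reflected into Ā_23 (⟨·,θ^∨⟩≤23); 4-tuples as given:

    [1] (5, 3, 6, 0)
    [2] (7, 8, 0, 4)
    [3] (7, 8, 0, 4)
    [4] (3, 6, 5, 5)
    [5] (3, 2, 1, 2)
    [6] (7, 8, 0, 4)
    [7] (5, 3, 6, 0)
    [8] (1, 8, 13, 0)
    [9] (5, 3, 6, 0)
    [10] (7, 8, 0, 4)
    [11] (1, 8, 13, 0)
    [12] (1, 8, 13, 0)
    [13] (5, 3, 6, 0)
    [14] (5, 3, 6, 0)
    [15] (3, 6, 5, 5)
    [16] (3, 2, 1, 2)
    [17] (3, 6, 5, 5)
    [18] (3, 6, 5, 5)
    [19] (7, 8, 0, 4)
    [20] (3, 2, 1, 2)
    [21] (3, 2, 1, 2)
    [22] (3, 6, 5, 5)
    [23] (1, 2, 4, 16)

These 23 weights hit 6 W_23-dot-orbits; sizes (5, 5, 5, 4, 3, 1):

[[1, 7, 9, 13, 14], [2, 3, 6, 10, 19], [4, 15, 17, 18, 22], [5, 16, 20, 21], [8, 11, 12], [23]]


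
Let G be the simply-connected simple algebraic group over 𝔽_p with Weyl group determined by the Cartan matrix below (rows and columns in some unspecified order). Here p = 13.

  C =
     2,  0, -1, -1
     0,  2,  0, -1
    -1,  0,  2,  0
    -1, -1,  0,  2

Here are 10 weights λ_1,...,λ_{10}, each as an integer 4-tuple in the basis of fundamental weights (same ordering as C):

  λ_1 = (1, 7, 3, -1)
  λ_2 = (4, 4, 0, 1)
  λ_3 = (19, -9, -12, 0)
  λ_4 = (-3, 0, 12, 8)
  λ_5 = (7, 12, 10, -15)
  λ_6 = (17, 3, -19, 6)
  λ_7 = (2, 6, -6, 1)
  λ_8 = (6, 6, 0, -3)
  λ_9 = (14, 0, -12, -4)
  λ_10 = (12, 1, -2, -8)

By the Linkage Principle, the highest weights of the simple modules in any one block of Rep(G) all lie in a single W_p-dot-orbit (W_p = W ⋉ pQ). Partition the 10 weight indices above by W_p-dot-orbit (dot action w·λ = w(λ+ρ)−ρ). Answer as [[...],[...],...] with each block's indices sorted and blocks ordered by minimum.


Dynkin diagram of C (from the 6 off-diagonal −1 entries): A_4.

W_13-reps of the 10 weights in Ā_13 (same 4-coord order as C):

    [1] (2, 7, 3, 0)
    [2] (5, 5, 1, 2)
    [3] (2, 7, 3, 0)
    [4] (2, 7, 3, 0)
    [5] (5, 5, 1, 2)
    [6] (2, 7, 3, 0)
    [7] (2, 7, 3, 0)
    [8] (5, 5, 1, 2)
    [9] (1, 0, 9, 1)
    [10] (5, 5, 1, 2)

Grouping the 10 weights by Ā_13-representative: 3 linkage classes.

[[1, 3, 4, 6, 7], [2, 5, 8, 10], [9]]


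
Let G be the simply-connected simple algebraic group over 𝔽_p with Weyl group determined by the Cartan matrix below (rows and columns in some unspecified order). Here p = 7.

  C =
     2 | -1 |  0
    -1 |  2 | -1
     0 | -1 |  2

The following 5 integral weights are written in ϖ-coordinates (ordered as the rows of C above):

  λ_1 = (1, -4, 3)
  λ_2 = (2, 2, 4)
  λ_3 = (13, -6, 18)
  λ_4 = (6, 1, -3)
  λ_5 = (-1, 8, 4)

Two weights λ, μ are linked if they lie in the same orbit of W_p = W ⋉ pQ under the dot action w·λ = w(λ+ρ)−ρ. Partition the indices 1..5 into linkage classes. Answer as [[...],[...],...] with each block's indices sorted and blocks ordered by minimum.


Root system A_3: the 3×3 matrix C matches after relabeling.

Alcove-folded reps (p=7, 5 weights, presented ϖ-order):

  λ_1 → (1, 2, 1)
  λ_2 → (1, 2, 1)
  λ_3 → (5, 0, 0)
  λ_4 → (5, 0, 0)
  λ_5 → (5, 0, 0)

2 distinct reps among the 5 weights ⇒ 2 W_7-linkage classes:

[[1, 2], [3, 4, 5]]


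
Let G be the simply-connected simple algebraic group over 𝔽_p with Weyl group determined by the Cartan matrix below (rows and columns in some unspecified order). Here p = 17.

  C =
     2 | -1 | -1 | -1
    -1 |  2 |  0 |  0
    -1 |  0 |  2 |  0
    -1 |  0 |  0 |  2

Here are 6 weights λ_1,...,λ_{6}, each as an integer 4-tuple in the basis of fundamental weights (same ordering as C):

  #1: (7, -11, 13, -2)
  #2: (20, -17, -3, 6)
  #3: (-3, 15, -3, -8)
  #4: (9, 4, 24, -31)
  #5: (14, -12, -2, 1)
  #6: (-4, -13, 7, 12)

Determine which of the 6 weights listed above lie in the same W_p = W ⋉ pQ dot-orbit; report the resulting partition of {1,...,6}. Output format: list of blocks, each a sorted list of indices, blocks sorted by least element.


Root system D_4: the 4×4 matrix C matches after relabeling.

Alcove-folded reps (p=17, 6 weights, presented ϖ-order):

  [1] (2, 3, 7, 2) · [2] (2, 3, 7, 2) · [3] (2, 3, 7, 2) · [4] (2, 3, 7, 2) · [5] (0, 11, 1, 2) · [6] (2, 3, 7, 2)

2 distinct reps among the 6 weights ⇒ 2 W_17-linkage classes:

[[1, 2, 3, 4, 6], [5]]


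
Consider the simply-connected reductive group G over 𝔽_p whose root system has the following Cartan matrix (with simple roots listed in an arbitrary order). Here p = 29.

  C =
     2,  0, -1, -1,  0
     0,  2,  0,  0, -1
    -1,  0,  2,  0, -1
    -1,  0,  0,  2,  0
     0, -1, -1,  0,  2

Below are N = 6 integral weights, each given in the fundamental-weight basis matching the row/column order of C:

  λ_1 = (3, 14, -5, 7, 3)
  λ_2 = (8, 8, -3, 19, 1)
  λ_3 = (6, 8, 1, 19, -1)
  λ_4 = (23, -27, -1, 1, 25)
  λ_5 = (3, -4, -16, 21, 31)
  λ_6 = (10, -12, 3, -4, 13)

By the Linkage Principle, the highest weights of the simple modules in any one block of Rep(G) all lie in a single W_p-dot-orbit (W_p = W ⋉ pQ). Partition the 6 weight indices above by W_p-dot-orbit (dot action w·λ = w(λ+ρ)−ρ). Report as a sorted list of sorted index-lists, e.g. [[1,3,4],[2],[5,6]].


A_5 Cartan matrix, 5 simple roots permuted; ρ=(1,1,1,1,1).

λ_j+ρ reflected into Ā_29 (⟨·,θ^∨⟩≤29); 5-tuples as given:

  λ_1 → (0, 15, 4, 8, 0) · λ_2 → (7, 0, 2, 11, 0) · λ_3 → (7, 0, 2, 11, 0) · λ_4 → (3, 3, 0, 21, 0) · λ_5 → (8, 11, 4, 3, 3) · λ_6 → (8, 11, 4, 3, 3)

4 distinct reps among the 6 weights ⇒ 4 W_29-linkage classes:

[[1], [2, 3], [4], [5, 6]]


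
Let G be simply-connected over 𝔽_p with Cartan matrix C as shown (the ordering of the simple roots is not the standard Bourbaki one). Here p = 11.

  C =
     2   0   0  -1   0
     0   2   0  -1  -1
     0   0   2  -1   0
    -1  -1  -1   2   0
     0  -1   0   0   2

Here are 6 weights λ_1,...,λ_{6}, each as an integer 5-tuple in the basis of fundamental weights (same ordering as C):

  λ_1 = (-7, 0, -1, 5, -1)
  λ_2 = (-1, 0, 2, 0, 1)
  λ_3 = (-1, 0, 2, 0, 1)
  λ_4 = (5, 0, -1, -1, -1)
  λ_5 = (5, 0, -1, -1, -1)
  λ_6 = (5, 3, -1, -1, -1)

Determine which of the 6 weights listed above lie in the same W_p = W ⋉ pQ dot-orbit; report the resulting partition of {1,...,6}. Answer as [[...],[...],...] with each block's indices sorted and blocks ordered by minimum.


Dynkin diagram of C (from the 8 off-diagonal −1 entries): D_5.

Folding the 6 weights λ_j+ρ into Ā_11 (reps in the given 5-coord order):

  1: (6, 1, 0, 0, 0)
  2: (0, 1, 3, 1, 2)
  3: (0, 1, 3, 1, 2)
  4: (6, 1, 0, 0, 0)
  5: (6, 1, 0, 0, 0)
  6: (6, 1, 0, 0, 0)

Grouping the 6 weights by Ā_11-representative: 2 linkage classes.

[[1, 4, 5, 6], [2, 3]]


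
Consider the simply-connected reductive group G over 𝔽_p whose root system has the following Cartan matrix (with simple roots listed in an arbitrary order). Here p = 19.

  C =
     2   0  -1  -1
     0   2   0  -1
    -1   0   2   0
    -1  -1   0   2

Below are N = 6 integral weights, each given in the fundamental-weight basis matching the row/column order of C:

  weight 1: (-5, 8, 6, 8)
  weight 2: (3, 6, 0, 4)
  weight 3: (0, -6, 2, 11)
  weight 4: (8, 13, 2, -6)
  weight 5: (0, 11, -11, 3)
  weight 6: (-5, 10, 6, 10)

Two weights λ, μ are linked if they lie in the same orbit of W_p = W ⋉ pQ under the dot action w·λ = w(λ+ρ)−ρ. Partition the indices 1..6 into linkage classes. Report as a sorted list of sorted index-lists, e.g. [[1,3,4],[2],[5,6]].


Type A_4, rank 4, |W|=120; reorder rows/cols to standard.

Folding the 6 weights λ_j+ρ into Ā_19 (reps in the given 4-coord order):

  λ_1+ρ ↦ (4, 7, 1, 5);  λ_2+ρ ↦ (4, 7, 1, 5);  λ_3+ρ ↦ (1, 5, 3, 7);  λ_4+ρ ↦ (4, 7, 1, 5);  λ_5+ρ ↦ (4, 7, 1, 5);  λ_6+ρ ↦ (1, 5, 3, 7)

Partition of {1..6} into 2 W_19-dot-orbits:

[[1, 2, 4, 5], [3, 6]]


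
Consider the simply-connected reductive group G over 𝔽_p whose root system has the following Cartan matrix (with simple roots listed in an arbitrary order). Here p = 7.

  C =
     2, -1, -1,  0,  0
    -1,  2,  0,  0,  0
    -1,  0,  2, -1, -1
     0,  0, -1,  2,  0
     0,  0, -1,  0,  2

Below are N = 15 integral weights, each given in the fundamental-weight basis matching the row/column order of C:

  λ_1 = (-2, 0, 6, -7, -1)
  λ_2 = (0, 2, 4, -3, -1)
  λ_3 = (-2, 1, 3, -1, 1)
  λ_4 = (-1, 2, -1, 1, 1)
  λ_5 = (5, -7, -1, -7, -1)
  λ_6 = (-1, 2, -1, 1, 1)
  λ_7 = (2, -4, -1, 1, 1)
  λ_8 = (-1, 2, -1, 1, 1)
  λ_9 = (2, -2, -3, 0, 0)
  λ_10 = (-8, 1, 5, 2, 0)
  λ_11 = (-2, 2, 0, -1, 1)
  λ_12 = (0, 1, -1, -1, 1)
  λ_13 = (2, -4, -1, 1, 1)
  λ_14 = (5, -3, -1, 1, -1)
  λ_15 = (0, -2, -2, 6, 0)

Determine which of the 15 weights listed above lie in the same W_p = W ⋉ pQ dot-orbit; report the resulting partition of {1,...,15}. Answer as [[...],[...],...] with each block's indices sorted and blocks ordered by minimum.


D_5 Cartan matrix, 5 simple roots permuted; ρ=(1,1,1,1,1).

Folding the 15 weights λ_j+ρ into Ā_7 (reps in the given 5-coord order):

  λ_1+ρ ↦ (0, 0, 0, 6, 0)
  λ_2+ρ ↦ (1, 2, 0, 0, 2)
  λ_3+ρ ↦ (1, 2, 0, 0, 2)
  λ_4+ρ ↦ (0, 3, 0, 2, 2)
  λ_5+ρ ↦ (0, 0, 0, 6, 0)
  λ_6+ρ ↦ (0, 3, 0, 2, 2)
  λ_7+ρ ↦ (0, 3, 0, 2, 2)
  λ_8+ρ ↦ (0, 3, 0, 2, 2)
  λ_9+ρ ↦ (0, 1, 0, 1, 1)
  λ_10+ρ ↦ (1, 2, 0, 0, 2)
  λ_11+ρ ↦ (1, 2, 0, 0, 2)
  λ_12+ρ ↦ (1, 2, 0, 0, 2)
  λ_13+ρ ↦ (0, 3, 0, 2, 2)
  λ_14+ρ ↦ (0, 1, 0, 1, 1)
  λ_15+ρ ↦ (0, 0, 0, 6, 0)

Linkage partition of the 15 weights (4 classes, p=7):

[[1, 5, 15], [2, 3, 10, 11, 12], [4, 6, 7, 8, 13], [9, 14]]


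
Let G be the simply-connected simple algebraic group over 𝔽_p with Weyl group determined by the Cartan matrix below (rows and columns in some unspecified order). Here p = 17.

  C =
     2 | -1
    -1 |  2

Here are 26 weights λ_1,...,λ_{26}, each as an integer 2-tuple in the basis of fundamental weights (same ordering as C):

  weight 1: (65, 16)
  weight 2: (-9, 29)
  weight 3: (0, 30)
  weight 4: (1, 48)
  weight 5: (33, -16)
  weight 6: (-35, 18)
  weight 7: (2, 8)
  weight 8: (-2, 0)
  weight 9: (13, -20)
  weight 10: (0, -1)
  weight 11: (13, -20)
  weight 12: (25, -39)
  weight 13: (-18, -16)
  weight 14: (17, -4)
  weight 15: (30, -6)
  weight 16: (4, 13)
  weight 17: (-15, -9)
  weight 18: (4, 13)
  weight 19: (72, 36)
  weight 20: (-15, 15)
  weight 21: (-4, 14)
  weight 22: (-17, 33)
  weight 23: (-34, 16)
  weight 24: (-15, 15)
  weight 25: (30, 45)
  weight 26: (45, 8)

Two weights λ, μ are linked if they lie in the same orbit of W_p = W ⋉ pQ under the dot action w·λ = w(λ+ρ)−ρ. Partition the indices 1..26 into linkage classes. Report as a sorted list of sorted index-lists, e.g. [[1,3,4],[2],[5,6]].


Cartan matrix: type A_2 (|W|=6); un-permuting the 2 rows.

Alcove-folded reps (p=17, 26 weights, presented ϖ-order):

  λ_1 → (0, 2) · λ_2 → (5, 4) · λ_3 → (14, 2) · λ_4 → (0, 2) · λ_5 → (0, 2) · λ_6 → (0, 2) · λ_7 → (3, 9) · λ_8 → (1, 0) · λ_9 → (3, 12) · λ_10 → (1, 0) · λ_11 → (3, 12) · λ_12 → (5, 4) · λ_13 → (0, 2) · λ_14 → (14, 2) · λ_15 → (3, 9) · λ_16 → (3, 12) · λ_17 → (3, 9) · λ_18 → (3, 12) · λ_19 → (3, 9) · λ_20 → (14, 2) · λ_21 → (3, 12) · λ_22 → (1, 0) · λ_23 → (1, 0) · λ_24 → (14, 2) · λ_25 → (3, 9) · λ_26 → (5, 4)

The 26 indices split into 6 linkage classes (same alcove rep ⇔ same W_17-dot-orbit):

[[1, 4, 5, 6, 13], [2, 12, 26], [3, 14, 20, 24], [7, 15, 17, 19, 25], [8, 10, 22, 23], [9, 11, 16, 18, 21]]


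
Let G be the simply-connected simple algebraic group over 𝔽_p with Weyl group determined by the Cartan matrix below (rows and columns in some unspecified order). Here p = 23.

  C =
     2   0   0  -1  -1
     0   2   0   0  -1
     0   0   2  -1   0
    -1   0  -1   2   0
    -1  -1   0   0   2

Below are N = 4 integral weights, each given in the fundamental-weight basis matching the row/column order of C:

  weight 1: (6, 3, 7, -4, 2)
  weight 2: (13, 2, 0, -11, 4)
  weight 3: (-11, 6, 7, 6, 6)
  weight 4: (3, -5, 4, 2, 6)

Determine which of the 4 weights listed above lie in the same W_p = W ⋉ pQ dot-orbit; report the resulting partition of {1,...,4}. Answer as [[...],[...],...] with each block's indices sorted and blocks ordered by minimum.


C ↔ A_5 under row/col permutation; |W(A_5)| = 720.

Ā_23 reps of the 4 weights (A_5, coords as presented):

  λ_1+ρ ↦ (4, 4, 5, 3, 3)
  λ_2+ρ ↦ (4, 3, 9, 1, 5)
  λ_3+ρ ↦ (4, 4, 5, 3, 3)
  λ_4+ρ ↦ (4, 4, 5, 3, 3)

2 distinct reps among the 4 weights ⇒ 2 W_23-linkage classes:

[[1, 3, 4], [2]]


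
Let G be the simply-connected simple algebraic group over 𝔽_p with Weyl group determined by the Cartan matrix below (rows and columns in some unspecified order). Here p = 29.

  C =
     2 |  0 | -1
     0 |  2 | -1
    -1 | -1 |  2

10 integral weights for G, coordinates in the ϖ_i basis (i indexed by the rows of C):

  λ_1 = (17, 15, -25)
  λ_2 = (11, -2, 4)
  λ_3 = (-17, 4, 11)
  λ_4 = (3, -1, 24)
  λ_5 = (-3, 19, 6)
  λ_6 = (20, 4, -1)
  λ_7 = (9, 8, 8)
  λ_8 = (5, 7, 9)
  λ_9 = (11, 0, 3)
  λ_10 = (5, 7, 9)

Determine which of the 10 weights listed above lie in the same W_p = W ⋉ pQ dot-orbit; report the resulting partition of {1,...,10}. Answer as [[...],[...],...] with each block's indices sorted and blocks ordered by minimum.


A_3 Cartan matrix, 3 simple roots permuted; ρ=(1,1,1).

Folding the 10 weights λ_j+ρ into Ā_29 (reps in the given 3-coord order):

  1: (6, 8, 10);  2: (12, 1, 4);  3: (12, 1, 4);  4: (4, 0, 25);  5: (2, 20, 5);  6: (21, 5, 0);  7: (10, 9, 9);  8: (6, 8, 10);  9: (12, 1, 4);  10: (6, 8, 10)

These 10 weights hit 6 W_29-dot-orbits; sizes (3, 3, 1, 1, 1, 1):

[[1, 8, 10], [2, 3, 9], [4], [5], [6], [7]]


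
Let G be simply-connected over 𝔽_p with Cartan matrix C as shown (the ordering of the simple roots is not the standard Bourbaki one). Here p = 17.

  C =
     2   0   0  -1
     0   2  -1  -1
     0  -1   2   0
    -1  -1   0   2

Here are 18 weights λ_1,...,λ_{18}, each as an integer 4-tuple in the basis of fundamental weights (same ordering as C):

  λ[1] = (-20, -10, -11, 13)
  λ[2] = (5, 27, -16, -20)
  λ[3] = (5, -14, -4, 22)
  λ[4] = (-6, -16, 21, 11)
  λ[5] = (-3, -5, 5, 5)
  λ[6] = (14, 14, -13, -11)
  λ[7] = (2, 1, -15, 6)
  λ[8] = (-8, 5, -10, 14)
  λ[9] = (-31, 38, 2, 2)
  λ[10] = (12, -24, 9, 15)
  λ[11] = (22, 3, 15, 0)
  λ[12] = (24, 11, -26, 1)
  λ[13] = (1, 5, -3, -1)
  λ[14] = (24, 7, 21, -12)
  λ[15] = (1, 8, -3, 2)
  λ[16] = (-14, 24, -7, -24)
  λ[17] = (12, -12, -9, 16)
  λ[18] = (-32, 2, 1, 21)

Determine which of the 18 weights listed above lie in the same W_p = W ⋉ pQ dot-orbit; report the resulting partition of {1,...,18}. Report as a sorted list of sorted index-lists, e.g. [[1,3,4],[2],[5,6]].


Dynkin diagram of C (from the 6 off-diagonal −1 entries): A_4.

Ā_17 reps of the 18 weights (A_4, coords as presented):

  1: (2, 7, 2, 3);  2: (2, 4, 2, 0);  3: (6, 3, 1, 1);  4: (2, 7, 2, 3);  5: (2, 4, 2, 0);  6: (2, 7, 2, 3);  7: (2, 7, 2, 3);  8: (3, 3, 2, 5);  9: (3, 3, 2, 5);  10: (6, 3, 1, 1);  11: (6, 3, 1, 1);  12: (3, 3, 2, 5);  13: (2, 4, 2, 0);  14: (3, 3, 2, 5);  15: (2, 7, 2, 3);  16: (2, 4, 2, 0);  17: (2, 4, 2, 0);  18: (3, 3, 2, 5)

Linkage partition of the 18 weights (4 classes, p=17):

[[1, 4, 6, 7, 15], [2, 5, 13, 16, 17], [3, 10, 11], [8, 9, 12, 14, 18]]


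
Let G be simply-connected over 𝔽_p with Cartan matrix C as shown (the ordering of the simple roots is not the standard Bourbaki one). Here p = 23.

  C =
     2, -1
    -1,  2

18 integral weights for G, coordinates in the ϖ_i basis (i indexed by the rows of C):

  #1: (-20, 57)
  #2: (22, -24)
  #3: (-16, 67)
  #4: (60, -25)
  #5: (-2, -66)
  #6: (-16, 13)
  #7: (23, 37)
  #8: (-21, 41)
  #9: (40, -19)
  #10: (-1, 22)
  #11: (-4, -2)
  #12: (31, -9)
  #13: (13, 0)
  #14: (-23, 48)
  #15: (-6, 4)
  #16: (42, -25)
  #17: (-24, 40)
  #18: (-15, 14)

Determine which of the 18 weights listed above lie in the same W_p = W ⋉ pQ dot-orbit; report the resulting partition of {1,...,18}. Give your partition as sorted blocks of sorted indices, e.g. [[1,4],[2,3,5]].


Dynkin diagram of C (from the 2 off-diagonal −1 entries): A_2.

Folding the 18 weights λ_j+ρ into Ā_23 (reps in the given 2-coord order):

  λ_1 → (4, 12) · λ_2 → (0, 23) · λ_3 → (1, 15) · λ_4 → (14, 1) · λ_5 → (1, 3) · λ_6 → (14, 1) · λ_7 → (1, 15) · λ_8 → (1, 3) · λ_9 → (5, 0) · λ_10 → (0, 23) · λ_11 → (1, 3) · λ_12 → (14, 1) · λ_13 → (14, 1) · λ_14 → (1, 3) · λ_15 → (5, 0) · λ_16 → (1, 3) · λ_17 → (5, 0) · λ_18 → (14, 1)

Partition of {1..18} into 6 W_23-dot-orbits:

[[1], [2, 10], [3, 7], [4, 6, 12, 13, 18], [5, 8, 11, 14, 16], [9, 15, 17]]


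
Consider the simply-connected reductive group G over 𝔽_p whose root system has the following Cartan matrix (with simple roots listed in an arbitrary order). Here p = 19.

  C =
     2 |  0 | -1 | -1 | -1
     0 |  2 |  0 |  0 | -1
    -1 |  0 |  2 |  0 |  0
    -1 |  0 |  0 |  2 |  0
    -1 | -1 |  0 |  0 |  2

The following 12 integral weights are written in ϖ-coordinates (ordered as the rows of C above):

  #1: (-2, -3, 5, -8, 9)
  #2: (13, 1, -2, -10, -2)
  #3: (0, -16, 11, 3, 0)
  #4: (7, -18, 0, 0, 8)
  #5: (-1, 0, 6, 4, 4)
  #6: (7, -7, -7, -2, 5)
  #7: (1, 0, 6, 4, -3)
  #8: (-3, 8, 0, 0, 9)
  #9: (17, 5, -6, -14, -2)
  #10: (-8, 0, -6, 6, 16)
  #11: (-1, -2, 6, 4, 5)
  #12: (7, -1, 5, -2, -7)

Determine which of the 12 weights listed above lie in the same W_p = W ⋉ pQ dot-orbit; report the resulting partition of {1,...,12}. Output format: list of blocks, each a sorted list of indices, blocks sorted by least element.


Dynkin diagram of C (from the 8 off-diagonal −1 entries): D_5.

Alcove-folded reps (p=19, 12 weights, presented ϖ-order):

  λ_1 → (5, 2, 2, 1, 0);  λ_2 → (3, 1, 1, 9, 1);  λ_3 → (3, 1, 1, 9, 1);  λ_4 → (0, 9, 1, 1, 0);  λ_5 → (0, 1, 7, 5, 1);  λ_6 → (1, 6, 6, 1, 0);  λ_7 → (0, 1, 7, 5, 1);  λ_8 → (0, 9, 1, 1, 0);  λ_9 → (3, 1, 1, 9, 1);  λ_10 → (0, 1, 7, 5, 1);  λ_11 → (0, 1, 7, 5, 1);  λ_12 → (1, 6, 6, 1, 0)

Linkage partition of the 12 weights (5 classes, p=19):

[[1], [2, 3, 9], [4, 8], [5, 7, 10, 11], [6, 12]]


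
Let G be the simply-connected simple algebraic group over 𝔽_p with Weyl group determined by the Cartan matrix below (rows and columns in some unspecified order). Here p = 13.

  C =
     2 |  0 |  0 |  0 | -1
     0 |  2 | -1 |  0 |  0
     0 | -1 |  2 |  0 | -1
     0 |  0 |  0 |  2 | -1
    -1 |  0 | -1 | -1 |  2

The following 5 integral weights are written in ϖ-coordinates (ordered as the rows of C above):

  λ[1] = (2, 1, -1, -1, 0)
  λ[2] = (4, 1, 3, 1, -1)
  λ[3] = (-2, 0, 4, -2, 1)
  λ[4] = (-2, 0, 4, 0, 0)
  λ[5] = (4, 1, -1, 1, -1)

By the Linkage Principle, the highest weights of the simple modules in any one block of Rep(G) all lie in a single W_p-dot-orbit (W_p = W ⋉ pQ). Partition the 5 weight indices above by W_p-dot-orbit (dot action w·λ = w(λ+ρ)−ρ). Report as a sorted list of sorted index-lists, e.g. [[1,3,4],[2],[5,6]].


D_5 Cartan matrix, 5 simple roots permuted; ρ=(1,1,1,1,1).

W_13-reps of the 5 weights in Ā_13 (same 5-coord order as C):

  [1] (3, 2, 0, 0, 1) · [2] (5, 2, 0, 2, 0) · [3] (1, 1, 5, 1, 0) · [4] (1, 1, 5, 1, 0) · [5] (5, 2, 0, 2, 0)

The 5 indices split into 3 linkage classes (same alcove rep ⇔ same W_13-dot-orbit):

[[1], [2, 5], [3, 4]]


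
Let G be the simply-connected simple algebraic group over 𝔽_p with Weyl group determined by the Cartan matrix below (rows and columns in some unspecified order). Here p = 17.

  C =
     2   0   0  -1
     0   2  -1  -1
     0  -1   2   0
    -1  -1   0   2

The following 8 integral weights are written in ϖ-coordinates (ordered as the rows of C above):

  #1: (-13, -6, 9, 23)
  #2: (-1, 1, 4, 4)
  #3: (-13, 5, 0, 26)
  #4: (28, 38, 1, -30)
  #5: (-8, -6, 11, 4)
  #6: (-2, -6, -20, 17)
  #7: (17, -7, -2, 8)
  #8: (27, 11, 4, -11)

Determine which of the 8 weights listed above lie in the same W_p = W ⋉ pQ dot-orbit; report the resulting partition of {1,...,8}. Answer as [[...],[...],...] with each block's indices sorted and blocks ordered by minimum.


C ↔ A_4 under row/col permutation; |W(A_4)| = 120.

λ_j+ρ reflected into Ā_17 (⟨·,θ^∨⟩≤17); 4-tuples as given:

  1: (0, 2, 5, 5);  2: (0, 2, 5, 5);  3: (1, 10, 2, 0);  4: (0, 2, 5, 5);  5: (0, 2, 5, 5);  6: (1, 10, 2, 0);  7: (7, 2, 1, 1);  8: (1, 10, 2, 0)

3 distinct reps among the 8 weights ⇒ 3 W_17-linkage classes:

[[1, 2, 4, 5], [3, 6, 8], [7]]


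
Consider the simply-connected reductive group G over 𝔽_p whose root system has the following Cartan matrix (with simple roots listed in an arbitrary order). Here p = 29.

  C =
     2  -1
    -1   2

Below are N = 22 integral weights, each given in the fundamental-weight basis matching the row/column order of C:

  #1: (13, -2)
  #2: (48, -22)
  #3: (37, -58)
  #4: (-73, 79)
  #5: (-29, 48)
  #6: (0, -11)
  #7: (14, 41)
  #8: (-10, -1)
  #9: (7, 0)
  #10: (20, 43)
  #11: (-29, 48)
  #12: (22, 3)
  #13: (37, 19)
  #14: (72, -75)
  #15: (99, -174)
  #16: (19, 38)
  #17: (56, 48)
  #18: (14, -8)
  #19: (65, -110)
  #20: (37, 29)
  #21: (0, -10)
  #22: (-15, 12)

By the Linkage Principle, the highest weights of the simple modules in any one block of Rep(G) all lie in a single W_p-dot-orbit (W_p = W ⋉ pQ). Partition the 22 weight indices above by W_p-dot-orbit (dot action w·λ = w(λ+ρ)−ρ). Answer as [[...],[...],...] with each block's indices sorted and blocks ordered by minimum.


Dynkin diagram of C (from the 2 off-diagonal −1 entries): A_2.

Ā_29 reps of the 22 weights (A_2, coords as presented):

  λ_1 → (13, 1)
  λ_2 → (8, 1)
  λ_3 → (9, 1)
  λ_4 → (8, 7)
  λ_5 → (8, 1)
  λ_6 → (9, 1)
  λ_7 → (13, 1)
  λ_8 → (0, 9)
  λ_9 → (8, 1)
  λ_10 → (8, 7)
  λ_11 → (8, 1)
  λ_12 → (23, 4)
  λ_13 → (0, 9)
  λ_14 → (13, 1)
  λ_15 → (13, 1)
  λ_16 → (9, 1)
  λ_17 → (9, 1)
  λ_18 → (8, 7)
  λ_19 → (8, 7)
  λ_20 → (9, 1)
  λ_21 → (8, 1)
  λ_22 → (13, 1)

6 distinct reps among the 22 weights ⇒ 6 W_29-linkage classes:

[[1, 7, 14, 15, 22], [2, 5, 9, 11, 21], [3, 6, 16, 17, 20], [4, 10, 18, 19], [8, 13], [12]]


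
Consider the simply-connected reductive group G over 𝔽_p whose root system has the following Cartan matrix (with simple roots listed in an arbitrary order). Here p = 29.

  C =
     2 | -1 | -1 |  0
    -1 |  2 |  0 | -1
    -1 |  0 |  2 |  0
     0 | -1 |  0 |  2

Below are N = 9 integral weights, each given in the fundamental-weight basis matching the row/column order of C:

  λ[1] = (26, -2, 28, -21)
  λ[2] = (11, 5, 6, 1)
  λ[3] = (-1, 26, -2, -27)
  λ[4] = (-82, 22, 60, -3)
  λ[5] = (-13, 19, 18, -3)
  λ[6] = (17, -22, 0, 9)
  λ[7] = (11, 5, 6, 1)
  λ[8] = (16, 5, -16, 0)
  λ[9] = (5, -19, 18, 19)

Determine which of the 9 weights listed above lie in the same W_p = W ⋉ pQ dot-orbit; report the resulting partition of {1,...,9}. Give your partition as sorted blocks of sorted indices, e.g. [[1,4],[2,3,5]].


A_4 Cartan matrix, 4 simple roots permuted; ρ=(1,1,1,1).

Each λ_j+ρ reduced to Ā_29; 4-tuples below use C's row order:

  1: (0, 6, 2, 20)
  2: (12, 6, 7, 2)
  3: (1, 0, 0, 26)
  4: (0, 6, 2, 20)
  5: (12, 6, 7, 2)
  6: (1, 7, 2, 11)
  7: (12, 6, 7, 2)
  8: (2, 6, 15, 1)
  9: (12, 6, 7, 2)

Grouping the 9 weights by Ā_29-representative: 5 linkage classes.

[[1, 4], [2, 5, 7, 9], [3], [6], [8]]


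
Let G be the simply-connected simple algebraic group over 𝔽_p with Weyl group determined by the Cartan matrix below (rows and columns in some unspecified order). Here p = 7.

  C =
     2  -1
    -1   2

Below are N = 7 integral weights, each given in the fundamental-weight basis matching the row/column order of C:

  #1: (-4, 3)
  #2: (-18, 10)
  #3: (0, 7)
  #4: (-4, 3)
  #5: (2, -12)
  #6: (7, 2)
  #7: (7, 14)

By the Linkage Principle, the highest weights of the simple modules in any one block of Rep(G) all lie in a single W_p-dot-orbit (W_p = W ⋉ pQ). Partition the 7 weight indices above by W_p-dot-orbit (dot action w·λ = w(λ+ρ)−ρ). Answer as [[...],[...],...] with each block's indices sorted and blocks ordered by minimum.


C ↔ A_2 under row/col permutation; |W(A_2)| = 6.

Alcove-folded reps (p=7, 7 weights, presented ϖ-order):

  [1] (3, 1)
  [2] (3, 1)
  [3] (1, 5)
  [4] (3, 1)
  [5] (3, 1)
  [6] (3, 1)
  [7] (1, 5)

Partition of {1..7} into 2 W_7-dot-orbits:

[[1, 2, 4, 5, 6], [3, 7]]


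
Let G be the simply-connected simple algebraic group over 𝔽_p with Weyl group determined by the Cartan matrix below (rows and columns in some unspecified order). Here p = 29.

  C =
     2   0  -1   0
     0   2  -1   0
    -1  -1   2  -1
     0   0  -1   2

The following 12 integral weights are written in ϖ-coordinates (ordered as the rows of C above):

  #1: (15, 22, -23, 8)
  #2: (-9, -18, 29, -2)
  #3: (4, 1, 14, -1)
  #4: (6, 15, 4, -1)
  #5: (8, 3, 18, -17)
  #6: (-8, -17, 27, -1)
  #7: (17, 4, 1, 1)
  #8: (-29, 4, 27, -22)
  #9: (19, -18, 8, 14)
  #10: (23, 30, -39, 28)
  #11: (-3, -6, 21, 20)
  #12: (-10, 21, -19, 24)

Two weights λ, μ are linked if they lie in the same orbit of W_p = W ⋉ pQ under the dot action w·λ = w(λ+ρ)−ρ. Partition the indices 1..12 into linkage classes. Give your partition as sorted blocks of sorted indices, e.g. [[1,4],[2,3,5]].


Root system D_4: the 4×4 matrix C matches after relabeling.

Folding the 12 weights λ_j+ρ into Ā_29 (reps in the given 4-coord order):

    1: (6, 1, 3, 13)
    2: (7, 16, 1, 0)
    3: (5, 2, 7, 0)
    4: (7, 16, 1, 0)
    5: (6, 1, 3, 13)
    6: (7, 16, 1, 0)
    7: (18, 5, 2, 2)
    8: (7, 16, 1, 0)
    9: (5, 2, 7, 0)
    10: (5, 2, 7, 0)
    11: (5, 2, 7, 0)
    12: (18, 5, 2, 2)

Grouping the 12 weights by Ā_29-representative: 4 linkage classes.

[[1, 5], [2, 4, 6, 8], [3, 9, 10, 11], [7, 12]]


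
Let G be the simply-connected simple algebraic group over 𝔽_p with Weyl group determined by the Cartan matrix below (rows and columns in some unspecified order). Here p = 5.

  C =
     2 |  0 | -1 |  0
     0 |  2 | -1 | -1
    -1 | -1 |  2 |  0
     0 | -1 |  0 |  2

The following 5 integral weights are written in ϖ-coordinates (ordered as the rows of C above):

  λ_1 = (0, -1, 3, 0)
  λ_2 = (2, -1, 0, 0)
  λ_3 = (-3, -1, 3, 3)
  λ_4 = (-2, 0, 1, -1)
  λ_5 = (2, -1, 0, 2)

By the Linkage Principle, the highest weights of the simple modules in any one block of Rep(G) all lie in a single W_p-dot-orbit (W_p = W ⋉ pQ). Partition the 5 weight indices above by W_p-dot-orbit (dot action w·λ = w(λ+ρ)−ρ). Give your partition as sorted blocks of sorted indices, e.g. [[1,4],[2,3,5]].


Root system A_4: the 4×4 matrix C matches after relabeling.

W_5-reps of the 5 weights in Ā_5 (same 4-coord order as C):

  λ_1 → (0, 0, 4, 0)
  λ_2 → (3, 0, 1, 1)
  λ_3 → (1, 0, 1, 1)
  λ_4 → (1, 1, 1, 0)
  λ_5 → (1, 0, 1, 1)

Grouping the 5 weights by Ā_5-representative: 4 linkage classes.

[[1], [2], [3, 5], [4]]


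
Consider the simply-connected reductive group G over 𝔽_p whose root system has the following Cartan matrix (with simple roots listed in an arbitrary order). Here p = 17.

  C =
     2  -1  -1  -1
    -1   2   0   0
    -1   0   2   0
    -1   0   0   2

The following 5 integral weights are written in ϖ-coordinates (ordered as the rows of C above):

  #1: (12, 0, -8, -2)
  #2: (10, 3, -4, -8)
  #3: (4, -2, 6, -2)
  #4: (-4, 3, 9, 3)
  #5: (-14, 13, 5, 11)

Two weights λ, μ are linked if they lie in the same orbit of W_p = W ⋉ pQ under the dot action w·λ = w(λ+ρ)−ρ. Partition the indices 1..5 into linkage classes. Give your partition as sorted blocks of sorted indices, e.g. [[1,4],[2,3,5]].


Type D_4, rank 4, |W|=192; reorder rows/cols to standard.

Alcove-folded reps (p=17, 5 weights, presented ϖ-order):

  [1] (3, 1, 7, 1) · [2] (1, 4, 3, 7) · [3] (3, 1, 7, 1) · [4] (3, 1, 7, 1) · [5] (3, 1, 7, 1)

The 5 indices split into 2 linkage classes (same alcove rep ⇔ same W_17-dot-orbit):

[[1, 3, 4, 5], [2]]
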